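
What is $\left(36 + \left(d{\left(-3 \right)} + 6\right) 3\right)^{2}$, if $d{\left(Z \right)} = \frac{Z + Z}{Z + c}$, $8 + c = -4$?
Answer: $\frac{76176}{25} \approx 3047.0$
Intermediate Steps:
$c = -12$ ($c = -8 - 4 = -12$)
$d{\left(Z \right)} = \frac{2 Z}{-12 + Z}$ ($d{\left(Z \right)} = \frac{Z + Z}{Z - 12} = \frac{2 Z}{-12 + Z}$)
$\left(36 + \left(d{\left(-3 \right)} + 6\right) 3\right)^{2} = \left(36 + \left(2 \left(-3\right) \frac{1}{-12 - 3} + 6\right) 3\right)^{2} = \left(36 + \left(2 \left(-3\right) \frac{1}{-15} + 6\right) 3\right)^{2} = \left(36 + \left(2 \left(-3\right) \left(- \frac{1}{15}\right) + 6\right) 3\right)^{2} = \left(36 + \left(\frac{2}{5} + 6\right) 3\right)^{2} = \left(36 + \frac{32}{5} \cdot 3\right)^{2} = \left(36 + \frac{96}{5}\right)^{2} = \left(\frac{276}{5}\right)^{2} = \frac{76176}{25}$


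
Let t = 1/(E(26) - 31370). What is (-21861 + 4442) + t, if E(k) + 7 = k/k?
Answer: -546538545/31376 ≈ -17419.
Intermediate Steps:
E(k) = -6 (E(k) = -7 + k/k = -7 + 1 = -6)
t = -1/31376 (t = 1/(-6 - 31370) = 1/(-31376) = -1/31376 ≈ -3.1871e-5)
(-21861 + 4442) + t = (-21861 + 4442) - 1/31376 = -17419 - 1/31376 = -546538545/31376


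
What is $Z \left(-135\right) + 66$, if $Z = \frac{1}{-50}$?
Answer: $\frac{687}{10} \approx 68.7$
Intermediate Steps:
$Z = - \frac{1}{50} \approx -0.02$
$Z \left(-135\right) + 66 = \left(- \frac{1}{50}\right) \left(-135\right) + 66 = \frac{27}{10} + 66 = \frac{687}{10}$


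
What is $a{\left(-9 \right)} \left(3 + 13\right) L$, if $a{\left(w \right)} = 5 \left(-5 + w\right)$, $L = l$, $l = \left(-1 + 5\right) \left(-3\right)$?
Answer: $13440$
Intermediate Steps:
$l = -12$ ($l = 4 \left(-3\right) = -12$)
$L = -12$
$a{\left(w \right)} = -25 + 5 w$
$a{\left(-9 \right)} \left(3 + 13\right) L = \left(-25 + 5 \left(-9\right)\right) \left(3 + 13\right) \left(-12\right) = \left(-25 - 45\right) 16 \left(-12\right) = \left(-70\right) \left(-192\right) = 13440$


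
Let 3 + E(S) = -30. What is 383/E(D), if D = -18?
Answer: -383/33 ≈ -11.606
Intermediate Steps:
E(S) = -33 (E(S) = -3 - 30 = -33)
383/E(D) = 383/(-33) = 383*(-1/33) = -383/33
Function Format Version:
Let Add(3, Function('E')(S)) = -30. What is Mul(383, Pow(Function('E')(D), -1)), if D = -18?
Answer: Rational(-383, 33) ≈ -11.606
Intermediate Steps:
Function('E')(S) = -33 (Function('E')(S) = Add(-3, -30) = -33)
Mul(383, Pow(Function('E')(D), -1)) = Mul(383, Pow(-33, -1)) = Mul(383, Rational(-1, 33)) = Rational(-383, 33)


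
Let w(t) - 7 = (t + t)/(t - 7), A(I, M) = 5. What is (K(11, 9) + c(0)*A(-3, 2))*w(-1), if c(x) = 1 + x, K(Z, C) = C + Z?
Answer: 725/4 ≈ 181.25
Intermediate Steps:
w(t) = 7 + 2*t/(-7 + t) (w(t) = 7 + (t + t)/(t - 7) = 7 + (2*t)/(-7 + t) = 7 + 2*t/(-7 + t))
(K(11, 9) + c(0)*A(-3, 2))*w(-1) = ((9 + 11) + (1 + 0)*5)*((-49 + 9*(-1))/(-7 - 1)) = (20 + 1*5)*((-49 - 9)/(-8)) = (20 + 5)*(-⅛*(-58)) = 25*(29/4) = 725/4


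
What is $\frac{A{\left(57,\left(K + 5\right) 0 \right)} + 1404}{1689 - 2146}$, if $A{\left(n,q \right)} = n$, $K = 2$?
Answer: $- \frac{1461}{457} \approx -3.1969$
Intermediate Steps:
$\frac{A{\left(57,\left(K + 5\right) 0 \right)} + 1404}{1689 - 2146} = \frac{57 + 1404}{1689 - 2146} = \frac{1461}{-457} = 1461 \left(- \frac{1}{457}\right) = - \frac{1461}{457}$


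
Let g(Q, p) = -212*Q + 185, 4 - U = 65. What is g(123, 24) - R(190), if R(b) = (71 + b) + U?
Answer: -26091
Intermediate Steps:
U = -61 (U = 4 - 1*65 = 4 - 65 = -61)
R(b) = 10 + b (R(b) = (71 + b) - 61 = 10 + b)
g(Q, p) = 185 - 212*Q
g(123, 24) - R(190) = (185 - 212*123) - (10 + 190) = (185 - 26076) - 1*200 = -25891 - 200 = -26091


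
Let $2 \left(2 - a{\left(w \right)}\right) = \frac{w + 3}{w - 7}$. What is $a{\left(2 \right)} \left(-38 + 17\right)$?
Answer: $- \frac{105}{2} \approx -52.5$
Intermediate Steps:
$a{\left(w \right)} = 2 - \frac{3 + w}{2 \left(-7 + w\right)}$ ($a{\left(w \right)} = 2 - \frac{\left(w + 3\right) \frac{1}{w - 7}}{2} = 2 - \frac{\left(3 + w\right) \frac{1}{-7 + w}}{2} = 2 - \frac{\frac{1}{-7 + w} \left(3 + w\right)}{2} = 2 - \frac{3 + w}{2 \left(-7 + w\right)}$)
$a{\left(2 \right)} \left(-38 + 17\right) = \frac{-31 + 3 \cdot 2}{2 \left(-7 + 2\right)} \left(-38 + 17\right) = \frac{-31 + 6}{2 \left(-5\right)} \left(-21\right) = \frac{1}{2} \left(- \frac{1}{5}\right) \left(-25\right) \left(-21\right) = \frac{5}{2} \left(-21\right) = - \frac{105}{2}$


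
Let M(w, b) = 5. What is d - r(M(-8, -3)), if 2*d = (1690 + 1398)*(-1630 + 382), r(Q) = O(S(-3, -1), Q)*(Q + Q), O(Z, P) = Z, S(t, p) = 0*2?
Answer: -1926912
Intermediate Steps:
S(t, p) = 0
r(Q) = 0 (r(Q) = 0*(Q + Q) = 0*(2*Q) = 0)
d = -1926912 (d = ((1690 + 1398)*(-1630 + 382))/2 = (3088*(-1248))/2 = (½)*(-3853824) = -1926912)
d - r(M(-8, -3)) = -1926912 - 1*0 = -1926912 + 0 = -1926912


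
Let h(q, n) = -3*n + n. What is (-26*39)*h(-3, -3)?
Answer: -6084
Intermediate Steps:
h(q, n) = -2*n
(-26*39)*h(-3, -3) = (-26*39)*(-2*(-3)) = -1014*6 = -6084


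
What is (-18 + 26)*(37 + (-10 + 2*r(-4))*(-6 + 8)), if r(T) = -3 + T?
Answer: -88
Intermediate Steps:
(-18 + 26)*(37 + (-10 + 2*r(-4))*(-6 + 8)) = (-18 + 26)*(37 + (-10 + 2*(-3 - 4))*(-6 + 8)) = 8*(37 + (-10 + 2*(-7))*2) = 8*(37 + (-10 - 14)*2) = 8*(37 - 24*2) = 8*(37 - 48) = 8*(-11) = -88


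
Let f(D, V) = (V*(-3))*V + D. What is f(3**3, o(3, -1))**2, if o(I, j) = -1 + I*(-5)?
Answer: 549081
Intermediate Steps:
o(I, j) = -1 - 5*I
f(D, V) = D - 3*V**2 (f(D, V) = (-3*V)*V + D = -3*V**2 + D = D - 3*V**2)
f(3**3, o(3, -1))**2 = (3**3 - 3*(-1 - 5*3)**2)**2 = (27 - 3*(-1 - 15)**2)**2 = (27 - 3*(-16)**2)**2 = (27 - 3*256)**2 = (27 - 768)**2 = (-741)**2 = 549081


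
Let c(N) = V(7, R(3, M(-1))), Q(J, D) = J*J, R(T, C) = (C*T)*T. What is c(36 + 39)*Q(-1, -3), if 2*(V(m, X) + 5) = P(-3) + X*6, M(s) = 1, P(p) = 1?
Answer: 45/2 ≈ 22.500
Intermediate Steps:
R(T, C) = C*T²
Q(J, D) = J²
V(m, X) = -9/2 + 3*X (V(m, X) = -5 + (1 + X*6)/2 = -5 + (1 + 6*X)/2 = -5 + (½ + 3*X) = -9/2 + 3*X)
c(N) = 45/2 (c(N) = -9/2 + 3*(1*3²) = -9/2 + 3*(1*9) = -9/2 + 3*9 = -9/2 + 27 = 45/2)
c(36 + 39)*Q(-1, -3) = (45/2)*(-1)² = (45/2)*1 = 45/2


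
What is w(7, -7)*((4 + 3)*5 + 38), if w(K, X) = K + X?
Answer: 0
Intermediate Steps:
w(7, -7)*((4 + 3)*5 + 38) = (7 - 7)*((4 + 3)*5 + 38) = 0*(7*5 + 38) = 0*(35 + 38) = 0*73 = 0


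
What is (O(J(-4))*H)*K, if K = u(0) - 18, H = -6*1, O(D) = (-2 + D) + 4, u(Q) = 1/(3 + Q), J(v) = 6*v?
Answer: -2332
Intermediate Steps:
O(D) = 2 + D
H = -6
K = -53/3 (K = 1/(3 + 0) - 18 = 1/3 - 18 = ⅓ - 18 = -53/3 ≈ -17.667)
(O(J(-4))*H)*K = ((2 + 6*(-4))*(-6))*(-53/3) = ((2 - 24)*(-6))*(-53/3) = -22*(-6)*(-53/3) = 132*(-53/3) = -2332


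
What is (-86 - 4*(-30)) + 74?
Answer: 108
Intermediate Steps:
(-86 - 4*(-30)) + 74 = (-86 + 120) + 74 = 34 + 74 = 108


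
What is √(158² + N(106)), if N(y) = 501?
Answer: √25465 ≈ 159.58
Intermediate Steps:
√(158² + N(106)) = √(158² + 501) = √(24964 + 501) = √25465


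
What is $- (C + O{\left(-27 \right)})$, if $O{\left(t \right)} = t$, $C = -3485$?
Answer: $3512$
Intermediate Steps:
$- (C + O{\left(-27 \right)}) = - (-3485 - 27) = \left(-1\right) \left(-3512\right) = 3512$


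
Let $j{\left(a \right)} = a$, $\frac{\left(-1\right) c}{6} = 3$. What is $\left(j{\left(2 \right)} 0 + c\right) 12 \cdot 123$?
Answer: $-26568$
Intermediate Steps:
$c = -18$ ($c = \left(-6\right) 3 = -18$)
$\left(j{\left(2 \right)} 0 + c\right) 12 \cdot 123 = \left(2 \cdot 0 - 18\right) 12 \cdot 123 = \left(0 - 18\right) 1476 = \left(-18\right) 1476 = -26568$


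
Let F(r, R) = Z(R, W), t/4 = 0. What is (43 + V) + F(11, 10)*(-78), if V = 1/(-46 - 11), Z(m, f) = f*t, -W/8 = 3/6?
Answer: 2450/57 ≈ 42.982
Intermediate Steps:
t = 0 (t = 4*0 = 0)
W = -4 (W = -24/6 = -8*½ = -4)
Z(m, f) = 0 (Z(m, f) = f*0 = 0)
V = -1/57 (V = 1/(-57) = -1/57 ≈ -0.017544)
F(r, R) = 0
(43 + V) + F(11, 10)*(-78) = (43 - 1/57) + 0*(-78) = 2450/57 + 0 = 2450/57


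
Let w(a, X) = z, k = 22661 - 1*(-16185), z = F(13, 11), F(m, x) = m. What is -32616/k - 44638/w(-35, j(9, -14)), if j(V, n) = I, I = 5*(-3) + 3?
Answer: -867215878/252499 ≈ -3434.5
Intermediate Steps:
I = -12 (I = -15 + 3 = -12)
j(V, n) = -12
z = 13
k = 38846 (k = 22661 + 16185 = 38846)
w(a, X) = 13
-32616/k - 44638/w(-35, j(9, -14)) = -32616/38846 - 44638/13 = -32616*1/38846 - 44638*1/13 = -16308/19423 - 44638/13 = -867215878/252499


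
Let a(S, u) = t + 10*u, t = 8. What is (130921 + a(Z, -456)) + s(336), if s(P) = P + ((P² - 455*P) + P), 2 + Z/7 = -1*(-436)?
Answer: 87057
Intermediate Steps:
Z = 3038 (Z = -14 + 7*(-1*(-436)) = -14 + 7*436 = -14 + 3052 = 3038)
a(S, u) = 8 + 10*u
s(P) = P² - 453*P (s(P) = P + (P² - 454*P) = P² - 453*P)
(130921 + a(Z, -456)) + s(336) = (130921 + (8 + 10*(-456))) + 336*(-453 + 336) = (130921 + (8 - 4560)) + 336*(-117) = (130921 - 4552) - 39312 = 126369 - 39312 = 87057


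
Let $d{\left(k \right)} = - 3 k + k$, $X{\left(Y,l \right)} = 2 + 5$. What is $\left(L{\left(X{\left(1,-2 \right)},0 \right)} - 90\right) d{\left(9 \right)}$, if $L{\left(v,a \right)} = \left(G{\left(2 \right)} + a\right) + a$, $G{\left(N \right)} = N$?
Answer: $1584$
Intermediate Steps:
$X{\left(Y,l \right)} = 7$
$d{\left(k \right)} = - 2 k$
$L{\left(v,a \right)} = 2 + 2 a$ ($L{\left(v,a \right)} = \left(2 + a\right) + a = 2 + 2 a$)
$\left(L{\left(X{\left(1,-2 \right)},0 \right)} - 90\right) d{\left(9 \right)} = \left(\left(2 + 2 \cdot 0\right) - 90\right) \left(\left(-2\right) 9\right) = \left(\left(2 + 0\right) - 90\right) \left(-18\right) = \left(2 - 90\right) \left(-18\right) = \left(-88\right) \left(-18\right) = 1584$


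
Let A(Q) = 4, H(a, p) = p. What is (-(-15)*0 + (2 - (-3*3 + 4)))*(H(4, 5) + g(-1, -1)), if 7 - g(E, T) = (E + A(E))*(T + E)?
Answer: 126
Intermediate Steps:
g(E, T) = 7 - (4 + E)*(E + T) (g(E, T) = 7 - (E + 4)*(T + E) = 7 - (4 + E)*(E + T))
(-(-15)*0 + (2 - (-3*3 + 4)))*(H(4, 5) + g(-1, -1)) = (-(-15)*0 + (2 - (-3*3 + 4)))*(5 + (7 - 1*(-1)**2 - 4*(-1) - 4*(-1) - 1*(-1)*(-1))) = (-5*0 + (2 - (-9 + 4)))*(5 + (7 - 1*1 + 4 + 4 - 1)) = (0 + (2 - 1*(-5)))*(5 + (7 - 1 + 4 + 4 - 1)) = (0 + (2 + 5))*(5 + 13) = (0 + 7)*18 = 7*18 = 126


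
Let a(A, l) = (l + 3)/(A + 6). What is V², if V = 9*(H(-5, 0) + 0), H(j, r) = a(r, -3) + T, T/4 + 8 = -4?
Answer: 186624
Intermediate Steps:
T = -48 (T = -32 + 4*(-4) = -32 - 16 = -48)
a(A, l) = (3 + l)/(6 + A)
H(j, r) = -48 (H(j, r) = (3 - 3)/(6 + r) - 48 = 0/(6 + r) - 48 = 0 - 48 = -48)
V = -432 (V = 9*(-48 + 0) = 9*(-48) = -432)
V² = (-432)² = 186624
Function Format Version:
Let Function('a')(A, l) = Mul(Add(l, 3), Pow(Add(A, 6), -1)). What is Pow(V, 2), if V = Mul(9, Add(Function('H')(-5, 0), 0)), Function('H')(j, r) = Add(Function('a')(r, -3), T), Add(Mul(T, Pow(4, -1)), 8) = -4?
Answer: 186624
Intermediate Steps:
T = -48 (T = Add(-32, Mul(4, -4)) = Add(-32, -16) = -48)
Function('a')(A, l) = Mul(Pow(Add(6, A), -1), Add(3, l)) (Function('a')(A, l) = Mul(Add(3, l), Pow(Add(6, A), -1)) = Mul(Pow(Add(6, A), -1), Add(3, l)))
Function('H')(j, r) = -48 (Function('H')(j, r) = Add(Mul(Pow(Add(6, r), -1), Add(3, -3)), -48) = Add(Mul(Pow(Add(6, r), -1), 0), -48) = Add(0, -48) = -48)
V = -432 (V = Mul(9, Add(-48, 0)) = Mul(9, -48) = -432)
Pow(V, 2) = Pow(-432, 2) = 186624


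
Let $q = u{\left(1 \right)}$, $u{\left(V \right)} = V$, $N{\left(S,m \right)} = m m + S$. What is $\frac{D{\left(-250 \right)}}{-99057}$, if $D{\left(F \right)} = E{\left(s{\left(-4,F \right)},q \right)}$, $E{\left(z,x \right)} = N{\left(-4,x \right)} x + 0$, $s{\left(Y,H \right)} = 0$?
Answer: $\frac{1}{33019} \approx 3.0286 \cdot 10^{-5}$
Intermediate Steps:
$N{\left(S,m \right)} = S + m^{2}$ ($N{\left(S,m \right)} = m^{2} + S = S + m^{2}$)
$q = 1$
$E{\left(z,x \right)} = x \left(-4 + x^{2}\right)$ ($E{\left(z,x \right)} = \left(-4 + x^{2}\right) x + 0 = x \left(-4 + x^{2}\right) + 0 = x \left(-4 + x^{2}\right)$)
$D{\left(F \right)} = -3$ ($D{\left(F \right)} = 1 \left(-4 + 1^{2}\right) = 1 \left(-4 + 1\right) = 1 \left(-3\right) = -3$)
$\frac{D{\left(-250 \right)}}{-99057} = - \frac{3}{-99057} = \left(-3\right) \left(- \frac{1}{99057}\right) = \frac{1}{33019}$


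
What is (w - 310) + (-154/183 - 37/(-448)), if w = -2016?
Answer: -190757005/81984 ≈ -2326.8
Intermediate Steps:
(w - 310) + (-154/183 - 37/(-448)) = (-2016 - 310) + (-154/183 - 37/(-448)) = -2326 + (-154*1/183 - 37*(-1/448)) = -2326 + (-154/183 + 37/448) = -2326 - 62221/81984 = -190757005/81984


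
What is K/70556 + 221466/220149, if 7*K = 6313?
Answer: 36923362103/36243276636 ≈ 1.0188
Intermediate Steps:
K = 6313/7 (K = (⅐)*6313 = 6313/7 ≈ 901.86)
K/70556 + 221466/220149 = (6313/7)/70556 + 221466/220149 = (6313/7)*(1/70556) + 221466*(1/220149) = 6313/493892 + 73822/73383 = 36923362103/36243276636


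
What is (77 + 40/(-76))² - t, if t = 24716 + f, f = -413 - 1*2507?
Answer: -5757147/361 ≈ -15948.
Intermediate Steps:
f = -2920 (f = -413 - 2507 = -2920)
t = 21796 (t = 24716 - 2920 = 21796)
(77 + 40/(-76))² - t = (77 + 40/(-76))² - 1*21796 = (77 + 40*(-1/76))² - 21796 = (77 - 10/19)² - 21796 = (1453/19)² - 21796 = 2111209/361 - 21796 = -5757147/361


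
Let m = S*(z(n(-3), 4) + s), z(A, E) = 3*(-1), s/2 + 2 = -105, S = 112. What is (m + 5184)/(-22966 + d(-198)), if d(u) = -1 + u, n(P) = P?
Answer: 3824/4633 ≈ 0.82538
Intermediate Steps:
s = -214 (s = -4 + 2*(-105) = -4 - 210 = -214)
z(A, E) = -3
m = -24304 (m = 112*(-3 - 214) = 112*(-217) = -24304)
(m + 5184)/(-22966 + d(-198)) = (-24304 + 5184)/(-22966 + (-1 - 198)) = -19120/(-22966 - 199) = -19120/(-23165) = -19120*(-1/23165) = 3824/4633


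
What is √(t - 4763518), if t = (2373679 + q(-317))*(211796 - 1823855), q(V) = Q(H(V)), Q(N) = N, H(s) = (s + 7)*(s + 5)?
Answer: I*√3982433705059 ≈ 1.9956e+6*I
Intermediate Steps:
H(s) = (5 + s)*(7 + s) (H(s) = (7 + s)*(5 + s) = (5 + s)*(7 + s))
q(V) = 35 + V² + 12*V
t = -3982428941541 (t = (2373679 + (35 + (-317)² + 12*(-317)))*(211796 - 1823855) = (2373679 + (35 + 100489 - 3804))*(-1612059) = (2373679 + 96720)*(-1612059) = 2470399*(-1612059) = -3982428941541)
√(t - 4763518) = √(-3982428941541 - 4763518) = √(-3982433705059) = I*√3982433705059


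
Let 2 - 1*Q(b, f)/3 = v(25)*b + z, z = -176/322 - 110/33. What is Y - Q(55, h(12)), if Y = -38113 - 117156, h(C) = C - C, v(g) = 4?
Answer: -24894889/161 ≈ -1.5463e+5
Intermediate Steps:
h(C) = 0
z = -1874/483 (z = -176*1/322 - 110*1/33 = -88/161 - 10/3 = -1874/483 ≈ -3.8799)
Q(b, f) = 2840/161 - 12*b (Q(b, f) = 6 - 3*(4*b - 1874/483) = 6 - 3*(-1874/483 + 4*b) = 6 + (1874/161 - 12*b) = 2840/161 - 12*b)
Y = -155269
Y - Q(55, h(12)) = -155269 - (2840/161 - 12*55) = -155269 - (2840/161 - 660) = -155269 - 1*(-103420/161) = -155269 + 103420/161 = -24894889/161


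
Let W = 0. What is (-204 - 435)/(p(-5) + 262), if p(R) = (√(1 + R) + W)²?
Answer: -213/86 ≈ -2.4767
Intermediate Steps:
p(R) = 1 + R (p(R) = (√(1 + R) + 0)² = (√(1 + R))² = 1 + R)
(-204 - 435)/(p(-5) + 262) = (-204 - 435)/((1 - 5) + 262) = -639/(-4 + 262) = -639/258 = -639*1/258 = -213/86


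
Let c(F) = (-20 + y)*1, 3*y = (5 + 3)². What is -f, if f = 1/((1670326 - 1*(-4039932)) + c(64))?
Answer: -3/17130778 ≈ -1.7512e-7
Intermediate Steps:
y = 64/3 (y = (5 + 3)²/3 = (⅓)*8² = (⅓)*64 = 64/3 ≈ 21.333)
c(F) = 4/3 (c(F) = (-20 + 64/3)*1 = (4/3)*1 = 4/3)
f = 3/17130778 (f = 1/((1670326 - 1*(-4039932)) + 4/3) = 1/((1670326 + 4039932) + 4/3) = 1/(5710258 + 4/3) = 1/(17130778/3) = 3/17130778 ≈ 1.7512e-7)
-f = -1*3/17130778 = -3/17130778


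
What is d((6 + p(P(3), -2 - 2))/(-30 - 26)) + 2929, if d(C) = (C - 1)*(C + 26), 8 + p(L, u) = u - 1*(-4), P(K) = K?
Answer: 2276653/784 ≈ 2903.9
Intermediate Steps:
p(L, u) = -4 + u (p(L, u) = -8 + (u - 1*(-4)) = -8 + (u + 4) = -8 + (4 + u) = -4 + u)
d(C) = (-1 + C)*(26 + C)
d((6 + p(P(3), -2 - 2))/(-30 - 26)) + 2929 = (-26 + ((6 + (-4 + (-2 - 2)))/(-30 - 26))**2 + 25*((6 + (-4 + (-2 - 2)))/(-30 - 26))) + 2929 = (-26 + ((6 + (-4 - 4))/(-56))**2 + 25*((6 + (-4 - 4))/(-56))) + 2929 = (-26 + ((6 - 8)*(-1/56))**2 + 25*((6 - 8)*(-1/56))) + 2929 = (-26 + (-2*(-1/56))**2 + 25*(-2*(-1/56))) + 2929 = (-26 + (1/28)**2 + 25*(1/28)) + 2929 = (-26 + 1/784 + 25/28) + 2929 = -19683/784 + 2929 = 2276653/784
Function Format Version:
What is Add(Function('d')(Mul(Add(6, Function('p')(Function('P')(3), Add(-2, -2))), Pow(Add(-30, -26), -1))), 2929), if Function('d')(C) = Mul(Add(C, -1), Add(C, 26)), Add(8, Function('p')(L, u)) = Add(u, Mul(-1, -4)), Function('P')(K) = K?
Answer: Rational(2276653, 784) ≈ 2903.9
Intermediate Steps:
Function('p')(L, u) = Add(-4, u) (Function('p')(L, u) = Add(-8, Add(u, Mul(-1, -4))) = Add(-8, Add(u, 4)) = Add(-8, Add(4, u)) = Add(-4, u))
Function('d')(C) = Mul(Add(-1, C), Add(26, C))
Add(Function('d')(Mul(Add(6, Function('p')(Function('P')(3), Add(-2, -2))), Pow(Add(-30, -26), -1))), 2929) = Add(Add(-26, Pow(Mul(Add(6, Add(-4, Add(-2, -2))), Pow(Add(-30, -26), -1)), 2), Mul(25, Mul(Add(6, Add(-4, Add(-2, -2))), Pow(Add(-30, -26), -1)))), 2929) = Add(Add(-26, Pow(Mul(Add(6, Add(-4, -4)), Pow(-56, -1)), 2), Mul(25, Mul(Add(6, Add(-4, -4)), Pow(-56, -1)))), 2929) = Add(Add(-26, Pow(Mul(Add(6, -8), Rational(-1, 56)), 2), Mul(25, Mul(Add(6, -8), Rational(-1, 56)))), 2929) = Add(Add(-26, Pow(Mul(-2, Rational(-1, 56)), 2), Mul(25, Mul(-2, Rational(-1, 56)))), 2929) = Add(Add(-26, Pow(Rational(1, 28), 2), Mul(25, Rational(1, 28))), 2929) = Add(Add(-26, Rational(1, 784), Rational(25, 28)), 2929) = Add(Rational(-19683, 784), 2929) = Rational(2276653, 784)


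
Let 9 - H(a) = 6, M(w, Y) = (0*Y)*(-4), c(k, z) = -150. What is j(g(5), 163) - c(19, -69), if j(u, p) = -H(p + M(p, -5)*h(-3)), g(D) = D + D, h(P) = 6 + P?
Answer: 147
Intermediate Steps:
M(w, Y) = 0 (M(w, Y) = 0*(-4) = 0)
g(D) = 2*D
H(a) = 3 (H(a) = 9 - 1*6 = 9 - 6 = 3)
j(u, p) = -3 (j(u, p) = -1*3 = -3)
j(g(5), 163) - c(19, -69) = -3 - 1*(-150) = -3 + 150 = 147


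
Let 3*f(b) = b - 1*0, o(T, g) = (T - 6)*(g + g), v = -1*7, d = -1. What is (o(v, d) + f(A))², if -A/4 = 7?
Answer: 2500/9 ≈ 277.78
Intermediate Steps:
A = -28 (A = -4*7 = -28)
v = -7
o(T, g) = 2*g*(-6 + T) (o(T, g) = (-6 + T)*(2*g) = 2*g*(-6 + T))
f(b) = b/3 (f(b) = (b - 1*0)/3 = (b + 0)/3 = b/3)
(o(v, d) + f(A))² = (2*(-1)*(-6 - 7) + (⅓)*(-28))² = (2*(-1)*(-13) - 28/3)² = (26 - 28/3)² = (50/3)² = 2500/9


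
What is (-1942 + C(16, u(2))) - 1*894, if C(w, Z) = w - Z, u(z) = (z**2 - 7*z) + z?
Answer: -2812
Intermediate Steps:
u(z) = z**2 - 6*z
(-1942 + C(16, u(2))) - 1*894 = (-1942 + (16 - 2*(-6 + 2))) - 1*894 = (-1942 + (16 - 2*(-4))) - 894 = (-1942 + (16 - 1*(-8))) - 894 = (-1942 + (16 + 8)) - 894 = (-1942 + 24) - 894 = -1918 - 894 = -2812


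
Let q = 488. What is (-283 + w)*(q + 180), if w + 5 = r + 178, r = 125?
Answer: 10020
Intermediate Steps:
w = 298 (w = -5 + (125 + 178) = -5 + 303 = 298)
(-283 + w)*(q + 180) = (-283 + 298)*(488 + 180) = 15*668 = 10020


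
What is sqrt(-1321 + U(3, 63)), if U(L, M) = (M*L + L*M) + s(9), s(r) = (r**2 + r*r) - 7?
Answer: 2*I*sqrt(197) ≈ 28.071*I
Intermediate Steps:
s(r) = -7 + 2*r**2 (s(r) = (r**2 + r**2) - 7 = 2*r**2 - 7 = -7 + 2*r**2)
U(L, M) = 155 + 2*L*M (U(L, M) = (M*L + L*M) + (-7 + 2*9**2) = (L*M + L*M) + (-7 + 2*81) = 2*L*M + (-7 + 162) = 2*L*M + 155 = 155 + 2*L*M)
sqrt(-1321 + U(3, 63)) = sqrt(-1321 + (155 + 2*3*63)) = sqrt(-1321 + (155 + 378)) = sqrt(-1321 + 533) = sqrt(-788) = 2*I*sqrt(197)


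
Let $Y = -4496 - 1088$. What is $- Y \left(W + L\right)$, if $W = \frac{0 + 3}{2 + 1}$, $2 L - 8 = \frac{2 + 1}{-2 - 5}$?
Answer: $\frac{187064}{7} \approx 26723.0$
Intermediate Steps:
$L = \frac{53}{14}$ ($L = 4 + \frac{\left(2 + 1\right) \frac{1}{-2 - 5}}{2} = 4 + \frac{3 \frac{1}{-7}}{2} = 4 + \frac{3 \left(- \frac{1}{7}\right)}{2} = 4 + \frac{1}{2} \left(- \frac{3}{7}\right) = 4 - \frac{3}{14} = \frac{53}{14} \approx 3.7857$)
$W = 1$ ($W = \frac{3}{3} = 3 \cdot \frac{1}{3} = 1$)
$Y = -5584$
$- Y \left(W + L\right) = - \left(-5584\right) \left(1 + \frac{53}{14}\right) = - \frac{\left(-5584\right) 67}{14} = \left(-1\right) \left(- \frac{187064}{7}\right) = \frac{187064}{7}$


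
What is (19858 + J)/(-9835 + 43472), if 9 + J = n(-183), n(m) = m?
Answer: 19666/33637 ≈ 0.58465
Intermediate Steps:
J = -192 (J = -9 - 183 = -192)
(19858 + J)/(-9835 + 43472) = (19858 - 192)/(-9835 + 43472) = 19666/33637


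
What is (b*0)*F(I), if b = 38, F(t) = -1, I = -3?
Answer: 0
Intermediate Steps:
(b*0)*F(I) = (38*0)*(-1) = 0*(-1) = 0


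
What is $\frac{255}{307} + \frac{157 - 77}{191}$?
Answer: $\frac{73265}{58637} \approx 1.2495$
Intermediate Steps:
$\frac{255}{307} + \frac{157 - 77}{191} = 255 \cdot \frac{1}{307} + 80 \cdot \frac{1}{191} = \frac{255}{307} + \frac{80}{191} = \frac{73265}{58637}$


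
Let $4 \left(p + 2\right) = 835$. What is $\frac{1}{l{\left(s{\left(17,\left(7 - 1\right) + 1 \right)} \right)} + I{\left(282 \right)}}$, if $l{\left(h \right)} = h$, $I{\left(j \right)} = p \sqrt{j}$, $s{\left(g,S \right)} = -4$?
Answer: $\frac{32}{96433861} + \frac{1654 \sqrt{282}}{96433861} \approx 0.00028836$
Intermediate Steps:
$p = \frac{827}{4}$ ($p = -2 + \frac{1}{4} \cdot 835 = -2 + \frac{835}{4} = \frac{827}{4} \approx 206.75$)
$I{\left(j \right)} = \frac{827 \sqrt{j}}{4}$
$\frac{1}{l{\left(s{\left(17,\left(7 - 1\right) + 1 \right)} \right)} + I{\left(282 \right)}} = \frac{1}{-4 + \frac{827 \sqrt{282}}{4}}$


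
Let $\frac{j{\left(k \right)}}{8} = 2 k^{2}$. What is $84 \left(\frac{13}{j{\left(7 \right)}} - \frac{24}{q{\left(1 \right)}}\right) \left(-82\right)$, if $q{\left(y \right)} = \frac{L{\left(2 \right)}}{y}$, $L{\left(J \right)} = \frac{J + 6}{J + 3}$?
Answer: $\frac{1444881}{14} \approx 1.0321 \cdot 10^{5}$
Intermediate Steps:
$j{\left(k \right)} = 16 k^{2}$ ($j{\left(k \right)} = 8 \cdot 2 k^{2} = 16 k^{2}$)
$L{\left(J \right)} = \frac{6 + J}{3 + J}$
$q{\left(y \right)} = \frac{8}{5 y}$ ($q{\left(y \right)} = \frac{\frac{1}{3 + 2} \left(6 + 2\right)}{y} = \frac{\frac{1}{5} \cdot 8}{y} = \frac{8}{5 y}$)
$84 \left(\frac{13}{j{\left(7 \right)}} - \frac{24}{q{\left(1 \right)}}\right) \left(-82\right) = 84 \left(\frac{13}{16 \cdot 7^{2}} - \frac{24}{\frac{8}{5} \cdot 1^{-1}}\right) \left(-82\right) = 84 \left(\frac{13}{16 \cdot 49} - \frac{24}{\frac{8}{5} \cdot 1}\right) \left(-82\right) = 84 \left(\frac{13}{784} - \frac{24}{\frac{8}{5}}\right) \left(-82\right) = 84 \left(13 \cdot \frac{1}{784} - 15\right) \left(-82\right) = 84 \left(\frac{13}{784} - 15\right) \left(-82\right) = 84 \left(- \frac{11747}{784}\right) \left(-82\right) = \left(- \frac{35241}{28}\right) \left(-82\right) = \frac{1444881}{14}$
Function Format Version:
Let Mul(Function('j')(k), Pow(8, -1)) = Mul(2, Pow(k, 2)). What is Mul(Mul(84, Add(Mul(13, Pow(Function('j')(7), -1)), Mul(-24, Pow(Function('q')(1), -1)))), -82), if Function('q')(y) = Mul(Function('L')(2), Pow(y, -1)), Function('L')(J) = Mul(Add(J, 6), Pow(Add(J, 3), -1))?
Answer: Rational(1444881, 14) ≈ 1.0321e+5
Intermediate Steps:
Function('j')(k) = Mul(16, Pow(k, 2)) (Function('j')(k) = Mul(8, Mul(2, Pow(k, 2))) = Mul(16, Pow(k, 2)))
Function('L')(J) = Mul(Pow(Add(3, J), -1), Add(6, J)) (Function('L')(J) = Mul(Add(6, J), Pow(Add(3, J), -1)) = Mul(Pow(Add(3, J), -1), Add(6, J)))
Function('q')(y) = Mul(Rational(8, 5), Pow(y, -1)) (Function('q')(y) = Mul(Mul(Pow(Add(3, 2), -1), Add(6, 2)), Pow(y, -1)) = Mul(Mul(Pow(5, -1), 8), Pow(y, -1)) = Mul(Mul(Rational(1, 5), 8), Pow(y, -1)) = Mul(Rational(8, 5), Pow(y, -1)))
Mul(Mul(84, Add(Mul(13, Pow(Function('j')(7), -1)), Mul(-24, Pow(Function('q')(1), -1)))), -82) = Mul(Mul(84, Add(Mul(13, Pow(Mul(16, Pow(7, 2)), -1)), Mul(-24, Pow(Mul(Rational(8, 5), Pow(1, -1)), -1)))), -82) = Mul(Mul(84, Add(Mul(13, Pow(Mul(16, 49), -1)), Mul(-24, Pow(Mul(Rational(8, 5), 1), -1)))), -82) = Mul(Mul(84, Add(Mul(13, Pow(784, -1)), Mul(-24, Pow(Rational(8, 5), -1)))), -82) = Mul(Mul(84, Add(Mul(13, Rational(1, 784)), Mul(-24, Rational(5, 8)))), -82) = Mul(Mul(84, Add(Rational(13, 784), -15)), -82) = Mul(Mul(84, Rational(-11747, 784)), -82) = Mul(Rational(-35241, 28), -82) = Rational(1444881, 14)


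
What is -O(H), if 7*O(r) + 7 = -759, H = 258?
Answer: 766/7 ≈ 109.43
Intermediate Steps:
O(r) = -766/7 (O(r) = -1 + (1/7)*(-759) = -1 - 759/7 = -766/7)
-O(H) = -1*(-766/7) = 766/7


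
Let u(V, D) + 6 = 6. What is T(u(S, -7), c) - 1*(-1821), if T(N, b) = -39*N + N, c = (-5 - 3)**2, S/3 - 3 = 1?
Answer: 1821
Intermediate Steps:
S = 12 (S = 9 + 3*1 = 9 + 3 = 12)
u(V, D) = 0 (u(V, D) = -6 + 6 = 0)
c = 64 (c = (-8)**2 = 64)
T(N, b) = -38*N
T(u(S, -7), c) - 1*(-1821) = -38*0 - 1*(-1821) = 0 + 1821 = 1821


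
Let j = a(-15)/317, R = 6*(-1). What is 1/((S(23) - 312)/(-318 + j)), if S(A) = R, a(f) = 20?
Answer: 50393/50403 ≈ 0.99980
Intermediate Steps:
R = -6
S(A) = -6
j = 20/317 ≈ 0.063092
1/((S(23) - 312)/(-318 + j)) = 1/((-6 - 312)/(-318 + 20/317)) = 1/(-318/(-100786/317)) = 1/(-318*(-317/100786)) = 1/(50403/50393) = 50393/50403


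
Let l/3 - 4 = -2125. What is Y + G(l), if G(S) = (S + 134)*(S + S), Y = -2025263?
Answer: 77244991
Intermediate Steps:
l = -6363 (l = 12 + 3*(-2125) = 12 - 6375 = -6363)
G(S) = 2*S*(134 + S) (G(S) = (134 + S)*(2*S) = 2*S*(134 + S))
Y + G(l) = -2025263 + 2*(-6363)*(134 - 6363) = -2025263 + 2*(-6363)*(-6229) = -2025263 + 79270254 = 77244991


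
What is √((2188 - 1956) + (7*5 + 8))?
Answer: 5*√11 ≈ 16.583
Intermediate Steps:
√((2188 - 1956) + (7*5 + 8)) = √(232 + (35 + 8)) = √(232 + 43) = √275 = 5*√11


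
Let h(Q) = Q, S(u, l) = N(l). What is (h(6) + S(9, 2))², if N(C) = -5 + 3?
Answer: 16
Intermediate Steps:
N(C) = -2
S(u, l) = -2
(h(6) + S(9, 2))² = (6 - 2)² = 4² = 16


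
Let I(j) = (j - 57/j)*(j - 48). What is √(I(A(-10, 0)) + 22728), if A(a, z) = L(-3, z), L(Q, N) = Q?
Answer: 2*√5478 ≈ 148.03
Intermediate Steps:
A(a, z) = -3
I(j) = (-48 + j)*(j - 57/j) (I(j) = (j - 57/j)*(-48 + j) = (-48 + j)*(j - 57/j))
√(I(A(-10, 0)) + 22728) = √((-57 + (-3)² - 48*(-3) + 2736/(-3)) + 22728) = √((-57 + 9 + 144 + 2736*(-⅓)) + 22728) = √((-57 + 9 + 144 - 912) + 22728) = √(-816 + 22728) = √21912 = 2*√5478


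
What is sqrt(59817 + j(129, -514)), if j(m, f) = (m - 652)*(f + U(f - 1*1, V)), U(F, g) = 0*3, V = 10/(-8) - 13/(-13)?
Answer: sqrt(328639) ≈ 573.27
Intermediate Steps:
V = -1/4 (V = 10*(-1/8) - 13*(-1/13) = -5/4 + 1 = -1/4 ≈ -0.25000)
U(F, g) = 0
j(m, f) = f*(-652 + m) (j(m, f) = (m - 652)*(f + 0) = (-652 + m)*f = f*(-652 + m))
sqrt(59817 + j(129, -514)) = sqrt(59817 - 514*(-652 + 129)) = sqrt(59817 - 514*(-523)) = sqrt(59817 + 268822) = sqrt(328639)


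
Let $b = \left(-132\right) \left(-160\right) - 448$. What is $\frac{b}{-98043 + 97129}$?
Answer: $- \frac{10336}{457} \approx -22.617$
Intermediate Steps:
$b = 20672$ ($b = 21120 - 448 = 20672$)
$\frac{b}{-98043 + 97129} = \frac{20672}{-98043 + 97129} = \frac{20672}{-914} = 20672 \left(- \frac{1}{914}\right) = - \frac{10336}{457}$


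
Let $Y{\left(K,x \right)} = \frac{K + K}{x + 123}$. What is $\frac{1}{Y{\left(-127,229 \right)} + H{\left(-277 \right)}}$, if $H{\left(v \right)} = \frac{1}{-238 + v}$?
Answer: $- \frac{90640}{65581} \approx -1.3821$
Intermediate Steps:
$Y{\left(K,x \right)} = \frac{2 K}{123 + x}$
$\frac{1}{Y{\left(-127,229 \right)} + H{\left(-277 \right)}} = \frac{1}{2 \left(-127\right) \frac{1}{123 + 229} + \frac{1}{-238 - 277}} = \frac{1}{2 \left(-127\right) \frac{1}{352} + \frac{1}{-515}} = \frac{1}{2 \left(-127\right) \frac{1}{352} - \frac{1}{515}} = \frac{1}{- \frac{127}{176} - \frac{1}{515}} = \frac{1}{- \frac{65581}{90640}} = - \frac{90640}{65581}$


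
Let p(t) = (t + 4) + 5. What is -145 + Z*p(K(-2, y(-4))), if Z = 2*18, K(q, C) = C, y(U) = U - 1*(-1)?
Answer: 71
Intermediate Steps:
y(U) = 1 + U (y(U) = U + 1 = 1 + U)
Z = 36
p(t) = 9 + t (p(t) = (4 + t) + 5 = 9 + t)
-145 + Z*p(K(-2, y(-4))) = -145 + 36*(9 + (1 - 4)) = -145 + 36*(9 - 3) = -145 + 36*6 = -145 + 216 = 71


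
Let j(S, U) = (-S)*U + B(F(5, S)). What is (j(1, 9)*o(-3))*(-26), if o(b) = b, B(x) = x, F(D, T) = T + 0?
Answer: -624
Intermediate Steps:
F(D, T) = T
j(S, U) = S - S*U (j(S, U) = (-S)*U + S = -S*U + S = S - S*U)
(j(1, 9)*o(-3))*(-26) = ((1*(1 - 1*9))*(-3))*(-26) = ((1*(1 - 9))*(-3))*(-26) = ((1*(-8))*(-3))*(-26) = -8*(-3)*(-26) = 24*(-26) = -624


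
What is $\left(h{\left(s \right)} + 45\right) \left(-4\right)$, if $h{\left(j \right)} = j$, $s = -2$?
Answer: $-172$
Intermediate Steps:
$\left(h{\left(s \right)} + 45\right) \left(-4\right) = \left(-2 + 45\right) \left(-4\right) = 43 \left(-4\right) = -172$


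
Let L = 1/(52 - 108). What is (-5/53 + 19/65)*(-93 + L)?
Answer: -1776269/96460 ≈ -18.415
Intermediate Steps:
L = -1/56 (L = 1/(-56) = -1/56 ≈ -0.017857)
(-5/53 + 19/65)*(-93 + L) = (-5/53 + 19/65)*(-93 - 1/56) = (-5*1/53 + 19*(1/65))*(-5209/56) = (-5/53 + 19/65)*(-5209/56) = (682/3445)*(-5209/56) = -1776269/96460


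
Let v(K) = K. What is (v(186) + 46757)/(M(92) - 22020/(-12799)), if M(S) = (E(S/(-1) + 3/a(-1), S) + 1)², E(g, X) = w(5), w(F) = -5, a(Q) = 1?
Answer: 600823457/226804 ≈ 2649.1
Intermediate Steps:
E(g, X) = -5
M(S) = 16 (M(S) = (-5 + 1)² = (-4)² = 16)
(v(186) + 46757)/(M(92) - 22020/(-12799)) = (186 + 46757)/(16 - 22020/(-12799)) = 46943/(16 - 22020*(-1/12799)) = 46943/(16 + 22020/12799) = 46943/(226804/12799) = 46943*(12799/226804) = 600823457/226804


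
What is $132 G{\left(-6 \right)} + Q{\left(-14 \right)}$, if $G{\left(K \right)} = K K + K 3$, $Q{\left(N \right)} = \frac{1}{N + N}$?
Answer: $\frac{66527}{28} \approx 2376.0$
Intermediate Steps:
$Q{\left(N \right)} = \frac{1}{2 N}$
$G{\left(K \right)} = K^{2} + 3 K$
$132 G{\left(-6 \right)} + Q{\left(-14 \right)} = 132 \left(- 6 \left(3 - 6\right)\right) + \frac{1}{2 \left(-14\right)} = 132 \left(\left(-6\right) \left(-3\right)\right) + \frac{1}{2} \left(- \frac{1}{14}\right) = 132 \cdot 18 - \frac{1}{28} = 2376 - \frac{1}{28} = \frac{66527}{28}$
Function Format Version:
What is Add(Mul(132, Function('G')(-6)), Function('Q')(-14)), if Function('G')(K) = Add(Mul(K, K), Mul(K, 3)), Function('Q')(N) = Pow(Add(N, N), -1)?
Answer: Rational(66527, 28) ≈ 2376.0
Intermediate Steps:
Function('Q')(N) = Mul(Rational(1, 2), Pow(N, -1)) (Function('Q')(N) = Pow(Mul(2, N), -1) = Mul(Rational(1, 2), Pow(N, -1)))
Function('G')(K) = Add(Pow(K, 2), Mul(3, K))
Add(Mul(132, Function('G')(-6)), Function('Q')(-14)) = Add(Mul(132, Mul(-6, Add(3, -6))), Mul(Rational(1, 2), Pow(-14, -1))) = Add(Mul(132, Mul(-6, -3)), Mul(Rational(1, 2), Rational(-1, 14))) = Add(Mul(132, 18), Rational(-1, 28)) = Add(2376, Rational(-1, 28)) = Rational(66527, 28)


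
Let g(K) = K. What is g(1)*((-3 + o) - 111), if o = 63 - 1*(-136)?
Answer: 85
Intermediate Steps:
o = 199 (o = 63 + 136 = 199)
g(1)*((-3 + o) - 111) = 1*((-3 + 199) - 111) = 1*(196 - 111) = 1*85 = 85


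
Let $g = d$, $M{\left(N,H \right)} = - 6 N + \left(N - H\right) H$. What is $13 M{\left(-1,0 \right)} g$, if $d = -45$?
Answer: $-3510$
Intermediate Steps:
$M{\left(N,H \right)} = - 6 N + H \left(N - H\right)$
$g = -45$
$13 M{\left(-1,0 \right)} g = 13 \left(- 0^{2} - -6 + 0 \left(-1\right)\right) \left(-45\right) = 13 \left(\left(-1\right) 0 + 6 + 0\right) \left(-45\right) = 13 \left(0 + 6 + 0\right) \left(-45\right) = 13 \cdot 6 \left(-45\right) = 78 \left(-45\right) = -3510$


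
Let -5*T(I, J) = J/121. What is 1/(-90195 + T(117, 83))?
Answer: -605/54568058 ≈ -1.1087e-5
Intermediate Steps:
T(I, J) = -J/605 (T(I, J) = -J/(5*121) = -J/605)
1/(-90195 + T(117, 83)) = 1/(-90195 - 1/605*83) = 1/(-90195 - 83/605) = 1/(-54568058/605) = -605/54568058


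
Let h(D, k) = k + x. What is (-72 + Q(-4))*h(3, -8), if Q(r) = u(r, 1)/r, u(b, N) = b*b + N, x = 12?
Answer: -305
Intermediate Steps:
u(b, N) = N + b² (u(b, N) = b² + N = N + b²)
Q(r) = (1 + r²)/r
h(D, k) = 12 + k (h(D, k) = k + 12 = 12 + k)
(-72 + Q(-4))*h(3, -8) = (-72 + (-4 + 1/(-4)))*(12 - 8) = (-72 + (-4 - ¼))*4 = (-72 - 17/4)*4 = -305/4*4 = -305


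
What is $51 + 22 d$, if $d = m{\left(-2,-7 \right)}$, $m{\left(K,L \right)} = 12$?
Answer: $315$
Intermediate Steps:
$d = 12$
$51 + 22 d = 51 + 22 \cdot 12 = 51 + 264 = 315$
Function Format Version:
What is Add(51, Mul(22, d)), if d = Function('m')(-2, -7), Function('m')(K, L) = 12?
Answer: 315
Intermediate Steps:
d = 12
Add(51, Mul(22, d)) = Add(51, Mul(22, 12)) = Add(51, 264) = 315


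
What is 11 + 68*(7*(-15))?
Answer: -7129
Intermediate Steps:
11 + 68*(7*(-15)) = 11 + 68*(-105) = 11 - 7140 = -7129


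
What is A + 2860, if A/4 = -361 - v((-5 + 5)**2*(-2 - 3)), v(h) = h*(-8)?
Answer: 1416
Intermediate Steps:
v(h) = -8*h
A = -1444 (A = 4*(-361 - (-8)*(-5 + 5)**2*(-2 - 3)) = 4*(-361 - (-8)*0**2*(-5)) = 4*(-361 - (-8)*0*(-5)) = 4*(-361 - (-8)*0) = 4*(-361 - 1*0) = 4*(-361 + 0) = 4*(-361) = -1444)
A + 2860 = -1444 + 2860 = 1416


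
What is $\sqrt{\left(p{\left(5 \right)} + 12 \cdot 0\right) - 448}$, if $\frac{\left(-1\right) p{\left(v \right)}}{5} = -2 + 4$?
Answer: $i \sqrt{458} \approx 21.401 i$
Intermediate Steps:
$p{\left(v \right)} = -10$ ($p{\left(v \right)} = - 5 \left(-2 + 4\right) = \left(-5\right) 2 = -10$)
$\sqrt{\left(p{\left(5 \right)} + 12 \cdot 0\right) - 448} = \sqrt{\left(-10 + 12 \cdot 0\right) - 448} = \sqrt{\left(-10 + 0\right) - 448} = \sqrt{-10 - 448} = \sqrt{-458} = i \sqrt{458}$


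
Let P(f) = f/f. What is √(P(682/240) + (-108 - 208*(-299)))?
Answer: √62085 ≈ 249.17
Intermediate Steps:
P(f) = 1
√(P(682/240) + (-108 - 208*(-299))) = √(1 + (-108 - 208*(-299))) = √(1 + (-108 + 62192)) = √(1 + 62084) = √62085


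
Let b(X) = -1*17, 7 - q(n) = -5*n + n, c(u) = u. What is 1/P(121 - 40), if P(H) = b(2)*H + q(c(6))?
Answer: -1/1346 ≈ -0.00074294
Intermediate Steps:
q(n) = 7 + 4*n (q(n) = 7 - (-5*n + n) = 7 - (-4)*n = 7 + 4*n)
b(X) = -17
P(H) = 31 - 17*H (P(H) = -17*H + (7 + 4*6) = -17*H + (7 + 24) = -17*H + 31 = 31 - 17*H)
1/P(121 - 40) = 1/(31 - 17*(121 - 40)) = 1/(31 - 17*81) = 1/(31 - 1377) = 1/(-1346) = -1/1346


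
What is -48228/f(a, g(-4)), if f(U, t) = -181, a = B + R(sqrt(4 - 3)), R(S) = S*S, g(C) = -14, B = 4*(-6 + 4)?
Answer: 48228/181 ≈ 266.45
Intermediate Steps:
B = -8 (B = 4*(-2) = -8)
R(S) = S**2
a = -7 (a = -8 + (sqrt(4 - 3))**2 = -8 + (sqrt(1))**2 = -8 + 1**2 = -8 + 1 = -7)
-48228/f(a, g(-4)) = -48228/(-181) = -48228*(-1/181) = 48228/181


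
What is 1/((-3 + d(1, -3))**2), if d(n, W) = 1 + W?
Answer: 1/25 ≈ 0.040000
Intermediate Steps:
1/((-3 + d(1, -3))**2) = 1/((-3 + (1 - 3))**2) = 1/((-3 - 2)**2) = 1/((-5)**2) = 1/25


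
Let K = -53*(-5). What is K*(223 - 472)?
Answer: -65985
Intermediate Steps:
K = 265
K*(223 - 472) = 265*(223 - 472) = 265*(-249) = -65985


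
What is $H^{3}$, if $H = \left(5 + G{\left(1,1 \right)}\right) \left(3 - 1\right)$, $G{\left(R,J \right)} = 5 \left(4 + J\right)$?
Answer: $216000$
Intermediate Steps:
$G{\left(R,J \right)} = 20 + 5 J$
$H = 60$ ($H = \left(5 + \left(20 + 5 \cdot 1\right)\right) \left(3 - 1\right) = \left(5 + \left(20 + 5\right)\right) 2 = \left(5 + 25\right) 2 = 30 \cdot 2 = 60$)
$H^{3} = 60^{3} = 216000$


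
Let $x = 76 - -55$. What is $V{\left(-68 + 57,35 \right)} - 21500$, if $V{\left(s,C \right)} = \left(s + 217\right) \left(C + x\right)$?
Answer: $12696$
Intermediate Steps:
$x = 131$ ($x = 76 + 55 = 131$)
$V{\left(s,C \right)} = \left(131 + C\right) \left(217 + s\right)$ ($V{\left(s,C \right)} = \left(s + 217\right) \left(C + 131\right) = \left(217 + s\right) \left(131 + C\right) = \left(131 + C\right) \left(217 + s\right)$)
$V{\left(-68 + 57,35 \right)} - 21500 = \left(28427 + 131 \left(-68 + 57\right) + 217 \cdot 35 + 35 \left(-68 + 57\right)\right) - 21500 = \left(28427 + 131 \left(-11\right) + 7595 + 35 \left(-11\right)\right) - 21500 = \left(28427 - 1441 + 7595 - 385\right) - 21500 = 34196 - 21500 = 12696$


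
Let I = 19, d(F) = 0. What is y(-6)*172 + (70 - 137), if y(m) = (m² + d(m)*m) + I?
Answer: 9393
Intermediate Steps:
y(m) = 19 + m² (y(m) = (m² + 0*m) + 19 = (m² + 0) + 19 = m² + 19 = 19 + m²)
y(-6)*172 + (70 - 137) = (19 + (-6)²)*172 + (70 - 137) = (19 + 36)*172 - 67 = 55*172 - 67 = 9460 - 67 = 9393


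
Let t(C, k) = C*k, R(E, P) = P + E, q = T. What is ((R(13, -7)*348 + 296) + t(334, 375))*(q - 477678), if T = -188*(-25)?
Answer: -60368074052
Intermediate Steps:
T = 4700
q = 4700
R(E, P) = E + P
((R(13, -7)*348 + 296) + t(334, 375))*(q - 477678) = (((13 - 7)*348 + 296) + 334*375)*(4700 - 477678) = ((6*348 + 296) + 125250)*(-472978) = ((2088 + 296) + 125250)*(-472978) = (2384 + 125250)*(-472978) = 127634*(-472978) = -60368074052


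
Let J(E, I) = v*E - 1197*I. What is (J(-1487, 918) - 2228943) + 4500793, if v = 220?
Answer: 845864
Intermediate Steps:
J(E, I) = -1197*I + 220*E (J(E, I) = 220*E - 1197*I = -1197*I + 220*E)
(J(-1487, 918) - 2228943) + 4500793 = ((-1197*918 + 220*(-1487)) - 2228943) + 4500793 = ((-1098846 - 327140) - 2228943) + 4500793 = (-1425986 - 2228943) + 4500793 = -3654929 + 4500793 = 845864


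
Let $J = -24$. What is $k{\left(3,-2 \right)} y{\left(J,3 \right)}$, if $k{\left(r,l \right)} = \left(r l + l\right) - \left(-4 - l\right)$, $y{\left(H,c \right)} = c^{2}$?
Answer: $-54$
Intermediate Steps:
$k{\left(r,l \right)} = 4 + 2 l + l r$ ($k{\left(r,l \right)} = \left(l r + l\right) + \left(4 + l\right) = \left(l + l r\right) + \left(4 + l\right) = 4 + 2 l + l r$)
$k{\left(3,-2 \right)} y{\left(J,3 \right)} = \left(4 + 2 \left(-2\right) - 6\right) 3^{2} = \left(4 - 4 - 6\right) 9 = \left(-6\right) 9 = -54$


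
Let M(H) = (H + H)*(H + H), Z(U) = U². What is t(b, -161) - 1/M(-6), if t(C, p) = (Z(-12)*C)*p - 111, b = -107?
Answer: 357203087/144 ≈ 2.4806e+6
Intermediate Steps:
M(H) = 4*H² (M(H) = (2*H)*(2*H) = 4*H²)
t(C, p) = -111 + 144*C*p (t(C, p) = ((-12)²*C)*p - 111 = (144*C)*p - 111 = 144*C*p - 111 = -111 + 144*C*p)
t(b, -161) - 1/M(-6) = (-111 + 144*(-107)*(-161)) - 1/(4*(-6)²) = (-111 + 2480688) - 1/(4*36) = 2480577 - 1/144 = 357203087/144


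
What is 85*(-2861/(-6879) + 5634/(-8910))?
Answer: -4175948/227007 ≈ -18.396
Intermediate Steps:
85*(-2861/(-6879) + 5634/(-8910)) = 85*(-2861*(-1/6879) + 5634*(-1/8910)) = 85*(2861/6879 - 313/495) = 85*(-245644/1135035) = -4175948/227007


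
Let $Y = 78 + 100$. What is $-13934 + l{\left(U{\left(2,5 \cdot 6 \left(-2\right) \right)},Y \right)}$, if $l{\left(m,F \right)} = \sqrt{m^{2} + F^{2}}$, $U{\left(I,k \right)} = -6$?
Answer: $-13934 + 2 \sqrt{7930} \approx -13756.0$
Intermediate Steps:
$Y = 178$
$l{\left(m,F \right)} = \sqrt{F^{2} + m^{2}}$
$-13934 + l{\left(U{\left(2,5 \cdot 6 \left(-2\right) \right)},Y \right)} = -13934 + \sqrt{178^{2} + \left(-6\right)^{2}} = -13934 + \sqrt{31684 + 36} = -13934 + \sqrt{31720} = -13934 + 2 \sqrt{7930}$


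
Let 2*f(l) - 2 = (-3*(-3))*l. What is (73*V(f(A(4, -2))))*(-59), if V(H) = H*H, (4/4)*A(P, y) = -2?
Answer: -275648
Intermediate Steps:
A(P, y) = -2
f(l) = 1 + 9*l/2 (f(l) = 1 + ((-3*(-3))*l)/2 = 1 + (9*l)/2 = 1 + 9*l/2)
V(H) = H**2
(73*V(f(A(4, -2))))*(-59) = (73*(1 + (9/2)*(-2))**2)*(-59) = (73*(1 - 9)**2)*(-59) = (73*(-8)**2)*(-59) = (73*64)*(-59) = 4672*(-59) = -275648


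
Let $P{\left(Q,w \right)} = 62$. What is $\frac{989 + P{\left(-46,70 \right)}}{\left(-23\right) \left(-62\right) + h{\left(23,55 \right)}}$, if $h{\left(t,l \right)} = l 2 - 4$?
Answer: $\frac{1051}{1532} \approx 0.68603$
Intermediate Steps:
$h{\left(t,l \right)} = -4 + 2 l$ ($h{\left(t,l \right)} = 2 l - 4 = -4 + 2 l$)
$\frac{989 + P{\left(-46,70 \right)}}{\left(-23\right) \left(-62\right) + h{\left(23,55 \right)}} = \frac{989 + 62}{\left(-23\right) \left(-62\right) + \left(-4 + 2 \cdot 55\right)} = \frac{1051}{1426 + \left(-4 + 110\right)} = \frac{1051}{1426 + 106} = \frac{1051}{1532}$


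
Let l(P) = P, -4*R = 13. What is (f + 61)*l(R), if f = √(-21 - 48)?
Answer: -793/4 - 13*I*√69/4 ≈ -198.25 - 26.997*I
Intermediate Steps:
R = -13/4 (R = -¼*13 = -13/4 ≈ -3.2500)
f = I*√69 (f = √(-69) = I*√69 ≈ 8.3066*I)
(f + 61)*l(R) = (I*√69 + 61)*(-13/4) = (61 + I*√69)*(-13/4) = -793/4 - 13*I*√69/4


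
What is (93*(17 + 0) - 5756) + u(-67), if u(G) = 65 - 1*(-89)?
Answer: -4021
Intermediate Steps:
u(G) = 154 (u(G) = 65 + 89 = 154)
(93*(17 + 0) - 5756) + u(-67) = (93*(17 + 0) - 5756) + 154 = (93*17 - 5756) + 154 = (1581 - 5756) + 154 = -4175 + 154 = -4021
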